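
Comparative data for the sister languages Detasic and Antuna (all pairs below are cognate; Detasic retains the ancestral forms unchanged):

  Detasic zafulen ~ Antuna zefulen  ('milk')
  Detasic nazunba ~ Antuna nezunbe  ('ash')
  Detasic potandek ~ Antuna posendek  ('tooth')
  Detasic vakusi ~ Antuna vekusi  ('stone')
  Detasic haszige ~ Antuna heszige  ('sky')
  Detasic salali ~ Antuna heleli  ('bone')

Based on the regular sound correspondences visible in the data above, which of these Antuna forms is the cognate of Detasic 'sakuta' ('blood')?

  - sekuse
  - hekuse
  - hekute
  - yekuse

hekuse

salali ~ heleli — Detasic s corresponds to Antuna h word-initially before a back vowel.
nazunba ~ nezunbe, vakusi ~ vekusi — Detasic a corresponds to Antuna e after a consonant, before a consonant other than r, m, n, p, b, f, v.
potandek ~ posendek — Detasic t corresponds to Antuna s between vowels (before a back vowel).
nazunba ~ nezunbe — Detasic a corresponds to Antuna e word-finally.
Applying these to Detasic 'sakuta':
  sakuta → hakuta   (s→h word-initially before a back vowel)
  hakuta → hekuta   (a→e after a consonant, before a consonant other than r, m, n, p, b, f, v)
  hekuta → hekusa   (t→s between vowels (before a back vowel))
  hekusa → hekuse   (a→e word-finally)
So the Antuna cognate is 'hekuse'.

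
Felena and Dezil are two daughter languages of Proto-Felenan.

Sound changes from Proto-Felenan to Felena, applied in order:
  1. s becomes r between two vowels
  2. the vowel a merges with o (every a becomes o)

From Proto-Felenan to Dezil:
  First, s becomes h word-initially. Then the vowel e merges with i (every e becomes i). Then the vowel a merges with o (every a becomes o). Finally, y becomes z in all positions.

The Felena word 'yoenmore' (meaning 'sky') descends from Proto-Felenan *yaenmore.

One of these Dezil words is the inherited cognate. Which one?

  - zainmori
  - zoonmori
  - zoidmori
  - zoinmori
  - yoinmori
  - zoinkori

Dezil: *yaenmore
  yaenmore (rule 1 does not apply)
  yaenmore → yainmori   [vowel merger]
  yainmori → yoinmori   [vowel merger]
  yoinmori → zoinmori   [unconditioned shift]
  giving Dezil zoinmori.
Only 'zoinmori' matches the regular Dezil development of *yaenmore.

zoinmori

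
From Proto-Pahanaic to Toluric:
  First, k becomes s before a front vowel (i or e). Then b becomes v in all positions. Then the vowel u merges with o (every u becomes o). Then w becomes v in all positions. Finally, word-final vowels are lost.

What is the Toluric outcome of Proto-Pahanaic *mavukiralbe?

Toluric: *mavukiralbe
  mavukiralbe → mavusiralbe   [palatalisation]
  mavusiralbe → mavusiralve   [unconditioned shift]
  mavusiralve → mavosiralve   [vowel merger]
  mavosiralve (rule 4 does not apply)
  mavosiralve → mavosiralv   [apocope]
  giving Toluric mavosiralv.

mavosiralv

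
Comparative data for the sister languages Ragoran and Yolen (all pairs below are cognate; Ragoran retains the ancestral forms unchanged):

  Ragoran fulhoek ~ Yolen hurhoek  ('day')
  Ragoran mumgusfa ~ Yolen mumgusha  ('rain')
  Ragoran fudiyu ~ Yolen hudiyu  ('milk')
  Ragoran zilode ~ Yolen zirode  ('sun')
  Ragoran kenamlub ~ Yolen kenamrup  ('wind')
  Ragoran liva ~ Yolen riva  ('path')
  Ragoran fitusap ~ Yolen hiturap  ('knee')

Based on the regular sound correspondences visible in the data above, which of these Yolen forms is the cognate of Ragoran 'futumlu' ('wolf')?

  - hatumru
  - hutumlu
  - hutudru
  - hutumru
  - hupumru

fulhoek ~ hurhoek, fudiyu ~ hudiyu — Ragoran f corresponds to Yolen h word-initially before a back vowel.
kenamlub ~ kenamrup — Ragoran l corresponds to Yolen r after a consonant, before a back vowel.
Applying these to Ragoran 'futumlu':
  futumlu → hutumlu   (f→h word-initially before a back vowel)
  hutumlu → hutumru   (l→r after a consonant, before a back vowel)
So the Yolen cognate is 'hutumru'.

hutumru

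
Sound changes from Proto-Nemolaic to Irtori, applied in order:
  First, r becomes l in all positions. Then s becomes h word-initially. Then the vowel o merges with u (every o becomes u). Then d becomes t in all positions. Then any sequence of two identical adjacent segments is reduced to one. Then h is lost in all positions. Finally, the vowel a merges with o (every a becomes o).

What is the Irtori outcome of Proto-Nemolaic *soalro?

Irtori: start from *soalro.
  rule 1 (unconditioned shift): soalro → soallo
  rule 2 (debuccalisation): soallo → hoallo
  rule 3 (vowel merger): hoallo → huallu
  rule 4: no change — huallu
  rule 5 (degemination): huallu → hualu
  rule 6 (h-loss): hualu → ualu
  rule 7 (vowel merger): ualu → uolu
  ⇒ Irtori uolu

uolu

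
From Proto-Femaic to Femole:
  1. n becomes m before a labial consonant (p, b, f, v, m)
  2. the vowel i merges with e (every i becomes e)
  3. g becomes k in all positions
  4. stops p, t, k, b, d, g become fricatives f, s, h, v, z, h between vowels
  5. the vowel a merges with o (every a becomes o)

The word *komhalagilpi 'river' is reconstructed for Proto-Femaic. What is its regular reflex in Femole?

komholohelpe

Femole: *komhalagilpi > komhalagelpe > komhalakelpe > komhalahelpe > komholohelpe  (by vowel merger, unconditioned shift, intervocalic lenition, vowel merger)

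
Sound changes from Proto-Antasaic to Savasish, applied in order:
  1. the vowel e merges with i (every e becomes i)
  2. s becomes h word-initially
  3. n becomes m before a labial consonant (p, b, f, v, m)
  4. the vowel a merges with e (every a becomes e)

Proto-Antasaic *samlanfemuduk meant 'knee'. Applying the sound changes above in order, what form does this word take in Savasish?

hemlemfimuduk

Savasish: start from *samlanfemuduk.
  rule 1 (vowel merger): samlanfemuduk → samlanfimuduk
  rule 2 (debuccalisation): samlanfimuduk → hamlanfimuduk
  rule 3 (nasal place assimilation): hamlanfimuduk → hamlamfimuduk
  rule 4 (vowel merger): hamlamfimuduk → hemlemfimuduk
  ⇒ Savasish hemlemfimuduk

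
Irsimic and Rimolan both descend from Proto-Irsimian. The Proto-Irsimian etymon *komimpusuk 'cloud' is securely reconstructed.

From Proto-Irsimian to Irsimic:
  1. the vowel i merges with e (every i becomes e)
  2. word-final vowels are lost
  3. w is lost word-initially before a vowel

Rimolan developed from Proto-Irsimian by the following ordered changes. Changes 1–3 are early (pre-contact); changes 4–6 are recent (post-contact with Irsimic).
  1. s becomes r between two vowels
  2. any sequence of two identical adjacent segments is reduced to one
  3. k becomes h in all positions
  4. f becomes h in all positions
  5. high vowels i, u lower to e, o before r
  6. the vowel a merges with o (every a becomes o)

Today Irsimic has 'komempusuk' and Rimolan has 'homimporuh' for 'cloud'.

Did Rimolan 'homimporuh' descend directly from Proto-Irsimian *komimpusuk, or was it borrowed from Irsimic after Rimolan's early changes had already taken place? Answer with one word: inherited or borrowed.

If inherited, *komimpusuk would pass through all of Rimolan's changes:
Rimolan: *komimpusuk > komimpuruk > homimpuruh > homimporuh  (by rhotacism, unconditioned shift, pre-rhotic lowering)
If borrowed from Irsimic 'komempusuk' after the early changes, it would undergo only the recent ones:
  rule 4 (unconditioned shift): no change (komempusuk)
  rule 5 (pre-rhotic lowering): no change (komempusuk)
  rule 6 (vowel merger): no change (komempusuk)
  ⇒ as a loan: komempusuk
Rimolan 'homimporuh' matches the inherited outcome exactly, so it is an inherited cognate, not a loan.

inherited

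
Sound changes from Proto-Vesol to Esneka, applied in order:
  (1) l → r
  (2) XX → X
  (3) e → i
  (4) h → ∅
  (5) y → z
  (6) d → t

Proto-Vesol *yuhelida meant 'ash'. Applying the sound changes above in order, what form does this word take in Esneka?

Esneka: start from *yuhelida.
  rule 1 (unconditioned shift): yuhelida → yuherida
  rule 2: no change — yuherida
  rule 3 (vowel merger): yuherida → yuhirida
  rule 4 (h-loss): yuhirida → yuirida
  rule 5 (unconditioned shift): yuirida → zuirida
  rule 6 (unconditioned shift): zuirida → zuirita
  ⇒ Esneka zuirita

zuirita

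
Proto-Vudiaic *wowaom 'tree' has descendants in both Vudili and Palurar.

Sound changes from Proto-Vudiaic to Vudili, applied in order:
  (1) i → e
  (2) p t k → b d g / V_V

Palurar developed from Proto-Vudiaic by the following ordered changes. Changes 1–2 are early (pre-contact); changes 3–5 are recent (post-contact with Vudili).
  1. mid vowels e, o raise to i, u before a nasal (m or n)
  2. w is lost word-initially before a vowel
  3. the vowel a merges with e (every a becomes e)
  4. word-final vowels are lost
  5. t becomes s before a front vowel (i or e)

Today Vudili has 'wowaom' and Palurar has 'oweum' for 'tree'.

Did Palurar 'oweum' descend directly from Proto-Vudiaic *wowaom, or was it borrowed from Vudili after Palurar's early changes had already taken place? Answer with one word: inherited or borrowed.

inherited

If inherited, *wowaom would pass through all of Palurar's changes:
Palurar: start from *wowaom.
  rule 1 (pre-nasal raising): wowaom → wowaum
  rule 2 (glide loss): wowaum → owaum
  rule 3 (vowel merger): owaum → oweum
  rule 4: no change — oweum
  rule 5: no change — oweum
  ⇒ Palurar oweum
If borrowed from Vudili 'wowaom' after the early changes, it would undergo only the recent ones:
  rule 3 (vowel merger): wowaom → woweom
  rule 4 (apocope): no change (woweom)
  rule 5 (palatalisation): no change (woweom)
  ⇒ as a loan: woweom
Palurar 'oweum' matches the inherited outcome exactly, so it is an inherited cognate, not a loan.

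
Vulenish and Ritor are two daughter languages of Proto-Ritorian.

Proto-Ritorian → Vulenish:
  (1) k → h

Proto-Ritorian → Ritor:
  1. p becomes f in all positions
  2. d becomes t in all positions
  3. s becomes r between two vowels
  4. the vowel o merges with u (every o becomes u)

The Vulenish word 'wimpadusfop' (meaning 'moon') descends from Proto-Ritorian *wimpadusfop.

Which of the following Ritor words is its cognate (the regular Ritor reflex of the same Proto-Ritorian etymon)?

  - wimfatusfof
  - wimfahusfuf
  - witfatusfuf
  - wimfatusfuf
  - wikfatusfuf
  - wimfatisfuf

Ritor: start from *wimpadusfop.
  rule 1 (unconditioned shift): wimpadusfop → wimfadusfof
  rule 2 (unconditioned shift): wimfadusfof → wimfatusfof
  rule 3: no change — wimfatusfof
  rule 4 (vowel merger): wimfatusfof → wimfatusfuf
  ⇒ Ritor wimfatusfuf
Among the options, 'wimfatusfuf' alone shows every Ritor change applied in order.

wimfatusfuf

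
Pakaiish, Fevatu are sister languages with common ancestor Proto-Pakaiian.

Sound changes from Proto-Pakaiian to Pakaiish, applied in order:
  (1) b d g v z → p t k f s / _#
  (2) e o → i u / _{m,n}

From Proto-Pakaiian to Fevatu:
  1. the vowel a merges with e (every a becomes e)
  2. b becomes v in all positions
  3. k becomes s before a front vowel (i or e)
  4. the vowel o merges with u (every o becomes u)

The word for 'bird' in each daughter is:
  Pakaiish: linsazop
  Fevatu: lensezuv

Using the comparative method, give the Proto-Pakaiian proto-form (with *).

*lensazob

Position 7: Pakaiish has o, Fevatu has u. Pakaiish preserves o here (none of its changes turn any other segment into o), so the proto-segment is *o.
Position 8: Pakaiish has p, Fevatu has v. Taking the neighbouring segments as reconstructed: Pakaiish p could go back to *p or *b; Fevatu v could go back to *b or *v — the one source consistent with every daughter is *b.
Position 5: Pakaiish has a, Fevatu has e. Pakaiish preserves a here (none of its changes turn any other segment into a), so the proto-segment is *a.
Verify the candidate proto-form against each daughter:
Pakaiish: *lensazob > lensazop > linsazop  (by final devoicing, pre-nasal raising)
Fevatu: start from *lensazob.
  rule 1 (vowel merger): lensazob → lensezob
  rule 2 (unconditioned shift): lensezob → lensezov
  rule 3: no change — lensezov
  rule 4 (vowel merger): lensezov → lensezuv
  ⇒ Fevatu lensezuv
*lensazob is the unique common source.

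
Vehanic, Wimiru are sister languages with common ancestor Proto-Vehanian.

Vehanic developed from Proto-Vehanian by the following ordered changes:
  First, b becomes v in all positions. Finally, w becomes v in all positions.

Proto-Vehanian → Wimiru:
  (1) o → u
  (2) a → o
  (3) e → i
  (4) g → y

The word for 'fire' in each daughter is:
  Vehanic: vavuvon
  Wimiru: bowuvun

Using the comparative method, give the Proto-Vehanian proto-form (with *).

*bawuvon

Position 1: Vehanic has v, Wimiru has b. Wimiru preserves b here (none of its changes turn any other segment into b), so the proto-segment is *b.
Position 2: Vehanic has a, Wimiru has o. Vehanic preserves a here (none of its changes turn any other segment into a), so the proto-segment is *a.
Position 3: Vehanic has v, Wimiru has w. Wimiru preserves w here (none of its changes turn any other segment into w), so the proto-segment is *w.
This points to *bawuvon. Verify forward in each daughter:
Vehanic: *bawuvon
  bawuvon → vawuvon   [unconditioned shift]
  vawuvon → vavuvon   [unconditioned shift]
  giving Vehanic vavuvon.
Wimiru: *bawuvon > bawuvun > bowuvun  (by vowel merger, vowel merger)
No other proto-form is consistent with every reflex, so the reconstruction is *bawuvon.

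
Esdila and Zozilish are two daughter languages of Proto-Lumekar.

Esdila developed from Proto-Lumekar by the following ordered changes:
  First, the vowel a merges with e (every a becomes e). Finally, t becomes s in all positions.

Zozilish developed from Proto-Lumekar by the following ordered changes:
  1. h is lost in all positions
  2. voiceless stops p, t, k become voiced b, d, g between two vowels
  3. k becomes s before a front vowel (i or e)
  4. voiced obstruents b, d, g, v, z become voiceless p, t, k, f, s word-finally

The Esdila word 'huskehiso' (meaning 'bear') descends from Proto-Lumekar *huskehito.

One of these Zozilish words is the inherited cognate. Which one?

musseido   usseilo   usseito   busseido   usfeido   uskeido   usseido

usseido

Zozilish: *huskehito
  huskehito → uskeito   [h-loss]
  uskeito → uskeido   [intervocalic voicing]
  uskeido → usseido   [palatalisation]
  usseido (rule 4 does not apply)
  giving Zozilish usseido.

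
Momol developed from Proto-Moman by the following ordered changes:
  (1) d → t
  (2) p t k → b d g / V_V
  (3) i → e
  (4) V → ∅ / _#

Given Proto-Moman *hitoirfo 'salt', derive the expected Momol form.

Momol: *hitoirfo
  hitoirfo (rule 1 does not apply)
  hitoirfo → hidoirfo   [intervocalic voicing]
  hidoirfo → hedoerfo   [vowel merger]
  hedoerfo → hedoerf   [apocope]
  giving Momol hedoerf.

hedoerf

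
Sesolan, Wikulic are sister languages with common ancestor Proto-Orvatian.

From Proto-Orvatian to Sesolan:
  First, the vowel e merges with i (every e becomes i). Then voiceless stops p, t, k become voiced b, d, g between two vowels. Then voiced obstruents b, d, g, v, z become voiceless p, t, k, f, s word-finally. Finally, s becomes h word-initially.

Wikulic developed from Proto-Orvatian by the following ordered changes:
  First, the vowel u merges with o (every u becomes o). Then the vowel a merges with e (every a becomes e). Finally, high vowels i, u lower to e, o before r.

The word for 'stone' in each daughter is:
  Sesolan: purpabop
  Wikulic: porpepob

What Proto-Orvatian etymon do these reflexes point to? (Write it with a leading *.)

Position 5: Sesolan has a, Wikulic has e. Sesolan preserves a here (none of its changes turn any other segment into a), so the proto-segment is *a.
Position 8: Sesolan has p, Wikulic has b. Wikulic preserves b here (none of its changes turn any other segment into b), so the proto-segment is *b.
This points to *purpapob. Verify forward in each daughter:
Sesolan: *purpapob > purpabob > purpabop  (by intervocalic voicing, final devoicing)
Wikulic: *purpapob > porpapob > porpepob  (by vowel merger, vowel merger)
*purpapob is the unique common source.

*purpapob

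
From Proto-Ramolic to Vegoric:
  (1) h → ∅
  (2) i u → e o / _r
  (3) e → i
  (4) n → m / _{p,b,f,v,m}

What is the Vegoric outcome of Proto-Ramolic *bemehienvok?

Vegoric: start from *bemehienvok.
  rule 1 (h-loss): bemehienvok → bemeienvok
  rule 2: no change — bemeienvok
  rule 3 (vowel merger): bemeienvok → bimiiinvok
  rule 4 (nasal place assimilation): bimiiinvok → bimiiimvok
  ⇒ Vegoric bimiiimvok

bimiiimvok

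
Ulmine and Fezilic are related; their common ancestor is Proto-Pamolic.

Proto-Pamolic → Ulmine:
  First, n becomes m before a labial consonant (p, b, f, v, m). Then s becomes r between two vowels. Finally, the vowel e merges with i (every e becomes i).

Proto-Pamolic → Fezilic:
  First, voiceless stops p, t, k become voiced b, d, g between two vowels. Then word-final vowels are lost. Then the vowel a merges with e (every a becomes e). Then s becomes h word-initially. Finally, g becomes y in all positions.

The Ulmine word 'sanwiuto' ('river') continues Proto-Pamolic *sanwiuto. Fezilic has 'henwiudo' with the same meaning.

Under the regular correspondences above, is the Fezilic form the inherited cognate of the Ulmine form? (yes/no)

no

Derive the expected Fezilic reflex of *sanwiuto:
Fezilic: start from *sanwiuto.
  rule 1 (intervocalic voicing): sanwiuto → sanwiudo
  rule 2 (apocope): sanwiudo → sanwiud
  rule 3 (vowel merger): sanwiud → senwiud
  rule 4 (debuccalisation): senwiud → henwiud
  rule 5: no change — henwiud
  ⇒ Fezilic henwiud
The regular Fezilic reflex would be 'henwiud', but the attested form is 'henwiudo'. The correspondence is irregular, so they are not cognates (the Fezilic form has a different source).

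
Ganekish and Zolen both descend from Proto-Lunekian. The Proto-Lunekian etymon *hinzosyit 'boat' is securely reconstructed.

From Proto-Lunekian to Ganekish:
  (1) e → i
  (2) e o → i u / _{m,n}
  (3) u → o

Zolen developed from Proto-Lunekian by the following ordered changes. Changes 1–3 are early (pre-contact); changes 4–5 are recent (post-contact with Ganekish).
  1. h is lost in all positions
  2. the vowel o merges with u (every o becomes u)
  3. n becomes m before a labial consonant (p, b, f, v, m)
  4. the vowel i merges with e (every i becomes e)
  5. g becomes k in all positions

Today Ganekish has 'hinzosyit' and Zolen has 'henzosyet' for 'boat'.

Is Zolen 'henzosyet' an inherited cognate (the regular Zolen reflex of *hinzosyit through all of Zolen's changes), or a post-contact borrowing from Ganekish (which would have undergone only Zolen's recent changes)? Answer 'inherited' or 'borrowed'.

If inherited, *hinzosyit would pass through all of Zolen's changes:
Zolen: *hinzosyit
  hinzosyit → inzosyit   [h-loss]
  inzosyit → inzusyit   [vowel merger]
  inzusyit (rule 3 does not apply)
  inzusyit → enzusyet   [vowel merger]
  enzusyet (rule 5 does not apply)
  giving Zolen enzusyet.
If borrowed from Ganekish 'hinzosyit' after the early changes, it would undergo only the recent ones:
  rule 4 (vowel merger): hinzosyit → henzosyet
  rule 5 (unconditioned shift): no change (henzosyet)
  ⇒ as a loan: henzosyet
Zolen 'henzosyet' matches the loan outcome 'henzosyet', not the inherited 'enzusyet' — it skipped the early Zolen changes, so it was borrowed from Ganekish.

borrowed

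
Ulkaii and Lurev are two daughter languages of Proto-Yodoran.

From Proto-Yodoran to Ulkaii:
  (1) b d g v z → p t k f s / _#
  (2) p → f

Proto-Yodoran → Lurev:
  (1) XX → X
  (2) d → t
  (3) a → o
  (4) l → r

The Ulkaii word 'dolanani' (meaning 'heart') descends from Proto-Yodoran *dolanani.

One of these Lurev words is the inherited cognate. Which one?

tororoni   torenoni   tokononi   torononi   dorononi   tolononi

Lurev: *dolanani
  dolanani (rule 1 does not apply)
  dolanani → tolanani   [unconditioned shift]
  tolanani → tolononi   [vowel merger]
  tolononi → torononi   [unconditioned shift]
  giving Lurev torononi.
Only 'torononi' matches the regular Lurev development of *dolanani.

torononi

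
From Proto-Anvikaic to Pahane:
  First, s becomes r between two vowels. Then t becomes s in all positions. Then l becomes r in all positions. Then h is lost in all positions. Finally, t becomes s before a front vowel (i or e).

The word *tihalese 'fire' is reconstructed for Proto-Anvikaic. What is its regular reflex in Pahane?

siarere

Pahane: *tihalese
  tihalese → tihalere   [rhotacism]
  tihalere → sihalere   [unconditioned shift]
  sihalere → siharere   [unconditioned shift]
  siharere → siarere   [h-loss]
  siarere (rule 5 does not apply)
  giving Pahane siarere.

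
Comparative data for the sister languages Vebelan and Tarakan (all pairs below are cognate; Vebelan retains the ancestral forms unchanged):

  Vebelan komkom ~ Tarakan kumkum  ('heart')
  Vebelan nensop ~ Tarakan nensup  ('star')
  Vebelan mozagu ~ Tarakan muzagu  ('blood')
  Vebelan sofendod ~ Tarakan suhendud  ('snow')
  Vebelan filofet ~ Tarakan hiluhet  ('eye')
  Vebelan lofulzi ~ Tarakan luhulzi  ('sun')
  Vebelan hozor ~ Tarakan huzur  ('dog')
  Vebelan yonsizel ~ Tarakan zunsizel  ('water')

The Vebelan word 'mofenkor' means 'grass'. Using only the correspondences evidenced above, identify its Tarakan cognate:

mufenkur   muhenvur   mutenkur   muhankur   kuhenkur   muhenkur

muhenkur

sofendod ~ suhendud, filofet ~ hiluhet — Vebelan o corresponds to Tarakan u after a consonant, before a labial obstruent.
sofendod ~ suhendud, filofet ~ hiluhet — Vebelan f corresponds to Tarakan h between vowels (before a front vowel).
hozor ~ huzur — Vebelan o corresponds to Tarakan u after a consonant, before r.
Applying these to Vebelan 'mofenkor':
  mofenkor → mufenkor   (o→u after a consonant, before a labial obstruent)
  mufenkor → muhenkor   (f→h between vowels (before a front vowel))
  muhenkor → muhenkur   (o→u after a consonant, before r)
So the Tarakan cognate is 'muhenkur'.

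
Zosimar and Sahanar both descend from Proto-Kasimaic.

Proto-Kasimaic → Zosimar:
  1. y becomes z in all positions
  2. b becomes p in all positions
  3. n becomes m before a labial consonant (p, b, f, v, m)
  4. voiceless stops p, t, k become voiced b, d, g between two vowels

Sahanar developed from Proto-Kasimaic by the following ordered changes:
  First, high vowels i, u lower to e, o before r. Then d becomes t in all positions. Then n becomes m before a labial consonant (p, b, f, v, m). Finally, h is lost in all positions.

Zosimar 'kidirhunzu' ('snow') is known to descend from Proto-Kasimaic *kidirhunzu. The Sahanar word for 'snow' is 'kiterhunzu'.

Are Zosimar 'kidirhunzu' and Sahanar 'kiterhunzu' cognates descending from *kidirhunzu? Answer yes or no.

Derive the expected Sahanar reflex of *kidirhunzu:
Sahanar: *kidirhunzu
  kidirhunzu → kiderhunzu   [pre-rhotic lowering]
  kiderhunzu → kiterhunzu   [unconditioned shift]
  kiterhunzu (rule 3 does not apply)
  kiterhunzu → kiterunzu   [h-loss]
  giving Sahanar kiterunzu.
The regular Sahanar reflex would be 'kiterunzu', but the attested form is 'kiterhunzu'. The correspondence is irregular, so they are not cognates (the Sahanar form has a different source).

no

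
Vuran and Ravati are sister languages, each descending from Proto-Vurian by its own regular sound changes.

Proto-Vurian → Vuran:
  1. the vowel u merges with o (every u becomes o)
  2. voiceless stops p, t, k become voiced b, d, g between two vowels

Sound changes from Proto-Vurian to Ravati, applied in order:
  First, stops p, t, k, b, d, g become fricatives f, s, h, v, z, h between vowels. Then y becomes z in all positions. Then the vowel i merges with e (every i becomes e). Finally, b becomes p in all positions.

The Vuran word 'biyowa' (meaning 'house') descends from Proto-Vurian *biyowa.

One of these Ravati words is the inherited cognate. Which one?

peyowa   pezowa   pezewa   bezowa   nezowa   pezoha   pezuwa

pezowa

Ravati: *biyowa
  biyowa (rule 1 does not apply)
  biyowa → bizowa   [unconditioned shift]
  bizowa → bezowa   [vowel merger]
  bezowa → pezowa   [unconditioned shift]
  giving Ravati pezowa.
The other candidates each miss or misapply at least one Ravati change.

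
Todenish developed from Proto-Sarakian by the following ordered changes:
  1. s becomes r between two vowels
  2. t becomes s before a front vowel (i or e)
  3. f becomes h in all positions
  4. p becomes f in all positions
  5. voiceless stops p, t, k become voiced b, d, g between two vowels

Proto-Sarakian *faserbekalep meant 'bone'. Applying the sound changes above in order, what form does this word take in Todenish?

harerbegalef

Todenish: *faserbekalep > farerbekalep > harerbekalep > harerbekalef > harerbegalef  (by rhotacism, unconditioned shift, unconditioned shift, intervocalic voicing)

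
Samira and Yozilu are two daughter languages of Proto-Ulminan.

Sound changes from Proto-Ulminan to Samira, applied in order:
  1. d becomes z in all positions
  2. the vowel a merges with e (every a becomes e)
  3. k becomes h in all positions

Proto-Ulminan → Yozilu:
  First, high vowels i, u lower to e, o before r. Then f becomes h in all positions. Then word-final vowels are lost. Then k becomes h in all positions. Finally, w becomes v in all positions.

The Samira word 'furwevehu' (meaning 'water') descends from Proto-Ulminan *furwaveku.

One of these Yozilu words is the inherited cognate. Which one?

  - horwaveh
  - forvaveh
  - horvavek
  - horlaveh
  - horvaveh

Yozilu: *furwaveku > forwaveku > horwaveku > horwavek > horwaveh > horvaveh  (by pre-rhotic lowering, unconditioned shift, apocope, unconditioned shift, unconditioned shift)
Only 'horvaveh' matches the regular Yozilu development of *furwaveku.

horvaveh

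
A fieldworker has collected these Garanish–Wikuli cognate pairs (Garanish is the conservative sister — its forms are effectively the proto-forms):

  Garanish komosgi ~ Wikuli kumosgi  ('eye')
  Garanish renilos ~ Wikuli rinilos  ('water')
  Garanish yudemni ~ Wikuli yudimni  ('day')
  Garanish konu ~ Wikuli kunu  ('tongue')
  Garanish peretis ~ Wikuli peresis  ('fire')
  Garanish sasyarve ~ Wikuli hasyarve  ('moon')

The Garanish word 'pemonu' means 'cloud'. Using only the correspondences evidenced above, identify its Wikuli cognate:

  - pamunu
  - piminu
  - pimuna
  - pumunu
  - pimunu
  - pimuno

pimunu

yudemni ~ yudimni — Garanish e corresponds to Wikuli i after a consonant, before a nasal.
konu ~ kunu — Garanish o corresponds to Wikuli u after a consonant, before a nasal.
Applying these to Garanish 'pemonu':
  pemonu → pimonu   (e→i after a consonant, before a nasal)
  pimonu → pimunu   (o→u after a consonant, before a nasal)
So the Wikuli cognate is 'pimunu'.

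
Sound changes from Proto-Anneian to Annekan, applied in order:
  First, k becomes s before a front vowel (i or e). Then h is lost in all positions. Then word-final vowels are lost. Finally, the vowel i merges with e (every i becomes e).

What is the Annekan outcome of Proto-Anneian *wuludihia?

wuludee

Annekan: *wuludihia
  wuludihia (rule 1 does not apply)
  wuludihia → wuludiia   [h-loss]
  wuludiia → wuludii   [apocope]
  wuludii → wuludee   [vowel merger]
  giving Annekan wuludee.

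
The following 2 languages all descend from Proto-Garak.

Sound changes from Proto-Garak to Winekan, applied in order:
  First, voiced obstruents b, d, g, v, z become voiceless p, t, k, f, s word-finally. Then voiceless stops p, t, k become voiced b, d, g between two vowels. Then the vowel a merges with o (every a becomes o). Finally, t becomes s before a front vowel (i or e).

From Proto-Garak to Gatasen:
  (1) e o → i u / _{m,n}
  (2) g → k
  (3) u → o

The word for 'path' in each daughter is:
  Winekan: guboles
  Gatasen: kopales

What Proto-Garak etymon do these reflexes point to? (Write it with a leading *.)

Position 3: Winekan has b, Gatasen has p. Gatasen preserves p here (none of its changes turn any other segment into p), so the proto-segment is *p.
Position 4: Winekan has o, Gatasen has a. Gatasen preserves a here (none of its changes turn any other segment into a), so the proto-segment is *a.
Position 1: Winekan has g, Gatasen has k. Taking the neighbouring segments as reconstructed: Winekan g can only go back to *g; Gatasen k could go back to *k or *g — the one source consistent with every daughter is *g.
Verify the candidate proto-form against each daughter:
Winekan: *gupales
  gupales (rule 1 does not apply)
  gupales → gubales   [intervocalic voicing]
  gubales → guboles   [vowel merger]
  guboles (rule 4 does not apply)
  giving Winekan guboles.
Gatasen: *gupales
  gupales (rule 1 does not apply)
  gupales → kupales   [unconditioned shift]
  kupales → kopales   [vowel merger]
  giving Gatasen kopales.
No other proto-form is consistent with every reflex, so the reconstruction is *gupales.

*gupales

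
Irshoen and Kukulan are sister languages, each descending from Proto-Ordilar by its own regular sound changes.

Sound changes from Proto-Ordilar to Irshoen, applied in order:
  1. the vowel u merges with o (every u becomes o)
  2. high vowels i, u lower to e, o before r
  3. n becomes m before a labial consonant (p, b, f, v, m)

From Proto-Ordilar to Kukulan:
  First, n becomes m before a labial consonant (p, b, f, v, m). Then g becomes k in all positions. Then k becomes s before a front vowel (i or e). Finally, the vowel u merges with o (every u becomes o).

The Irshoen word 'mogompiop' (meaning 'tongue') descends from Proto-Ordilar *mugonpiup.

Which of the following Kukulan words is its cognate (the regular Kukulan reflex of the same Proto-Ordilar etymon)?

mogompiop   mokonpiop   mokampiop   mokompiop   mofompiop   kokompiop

Kukulan: start from *mugonpiup.
  rule 1 (nasal place assimilation): mugonpiup → mugompiup
  rule 2 (unconditioned shift): mugompiup → mukompiup
  rule 3: no change — mukompiup
  rule 4 (vowel merger): mukompiup → mokompiop
  ⇒ Kukulan mokompiop
Only 'mokompiop' matches the regular Kukulan development of *mugonpiup.

mokompiop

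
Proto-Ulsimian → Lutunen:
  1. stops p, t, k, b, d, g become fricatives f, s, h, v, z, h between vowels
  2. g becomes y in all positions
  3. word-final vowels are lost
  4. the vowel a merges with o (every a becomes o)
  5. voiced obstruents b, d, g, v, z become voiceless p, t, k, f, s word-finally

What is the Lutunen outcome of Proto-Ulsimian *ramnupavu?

Lutunen: start from *ramnupavu.
  rule 1 (intervocalic lenition): ramnupavu → ramnufavu
  rule 2: no change — ramnufavu
  rule 3 (apocope): ramnufavu → ramnufav
  rule 4 (vowel merger): ramnufav → romnufov
  rule 5 (final devoicing): romnufov → romnufof
  ⇒ Lutunen romnufof

romnufof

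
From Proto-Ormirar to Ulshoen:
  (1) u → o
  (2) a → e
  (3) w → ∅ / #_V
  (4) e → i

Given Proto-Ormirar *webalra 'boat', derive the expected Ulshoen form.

Ulshoen: *webalra > webelre > ebelre > ibilri  (by vowel merger, glide loss, vowel merger)

ibilri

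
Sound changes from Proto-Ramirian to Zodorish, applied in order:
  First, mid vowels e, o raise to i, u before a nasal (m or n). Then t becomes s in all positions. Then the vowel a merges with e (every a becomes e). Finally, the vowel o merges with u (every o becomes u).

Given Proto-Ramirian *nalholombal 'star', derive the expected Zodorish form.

nelhulumbel

Zodorish: *nalholombal
  nalholombal → nalholumbal   [pre-nasal raising]
  nalholumbal (rule 2 does not apply)
  nalholumbal → nelholumbel   [vowel merger]
  nelholumbel → nelhulumbel   [vowel merger]
  giving Zodorish nelhulumbel.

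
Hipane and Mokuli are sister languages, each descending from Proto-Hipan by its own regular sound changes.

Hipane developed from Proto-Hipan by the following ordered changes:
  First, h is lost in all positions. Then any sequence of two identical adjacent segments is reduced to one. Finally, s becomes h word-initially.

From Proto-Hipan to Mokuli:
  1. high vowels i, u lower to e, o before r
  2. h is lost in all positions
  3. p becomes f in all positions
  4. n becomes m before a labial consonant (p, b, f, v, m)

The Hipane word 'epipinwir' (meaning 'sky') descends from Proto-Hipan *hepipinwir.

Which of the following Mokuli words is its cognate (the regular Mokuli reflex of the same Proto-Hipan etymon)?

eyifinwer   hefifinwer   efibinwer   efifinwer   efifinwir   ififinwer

efifinwer

Mokuli: *hepipinwir
  hepipinwir → hepipinwer   [pre-rhotic lowering]
  hepipinwer → epipinwer   [h-loss]
  epipinwer → efifinwer   [unconditioned shift]
  efifinwer (rule 4 does not apply)
  giving Mokuli efifinwer.
The other candidates each miss or misapply at least one Mokuli change.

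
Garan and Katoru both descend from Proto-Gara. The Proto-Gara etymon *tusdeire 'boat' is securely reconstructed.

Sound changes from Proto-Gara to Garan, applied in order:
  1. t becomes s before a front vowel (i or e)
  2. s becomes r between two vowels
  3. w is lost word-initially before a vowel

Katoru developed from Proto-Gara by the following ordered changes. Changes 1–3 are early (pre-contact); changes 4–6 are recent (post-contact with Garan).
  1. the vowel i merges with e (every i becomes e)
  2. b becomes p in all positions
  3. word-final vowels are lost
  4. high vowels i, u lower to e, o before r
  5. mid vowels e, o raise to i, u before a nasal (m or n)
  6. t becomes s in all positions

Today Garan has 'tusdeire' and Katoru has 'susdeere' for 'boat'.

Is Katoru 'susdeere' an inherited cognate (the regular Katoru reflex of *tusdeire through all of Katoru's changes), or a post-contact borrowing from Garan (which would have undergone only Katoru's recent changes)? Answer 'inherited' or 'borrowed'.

borrowed

If inherited, *tusdeire would pass through all of Katoru's changes:
Katoru: start from *tusdeire.
  rule 1 (vowel merger): tusdeire → tusdeere
  rule 2: no change — tusdeere
  rule 3 (apocope): tusdeere → tusdeer
  rule 4: no change — tusdeer
  rule 5: no change — tusdeer
  rule 6 (unconditioned shift): tusdeer → susdeer
  ⇒ Katoru susdeer
If borrowed from Garan 'tusdeire' after the early changes, it would undergo only the recent ones:
  rule 4 (pre-rhotic lowering): tusdeire → tusdeere
  rule 5 (pre-nasal raising): no change (tusdeere)
  rule 6 (unconditioned shift): tusdeere → susdeere
  ⇒ as a loan: susdeere
Katoru 'susdeere' matches the loan outcome 'susdeere', not the inherited 'susdeer' — it skipped the early Katoru changes, so it was borrowed from Garan.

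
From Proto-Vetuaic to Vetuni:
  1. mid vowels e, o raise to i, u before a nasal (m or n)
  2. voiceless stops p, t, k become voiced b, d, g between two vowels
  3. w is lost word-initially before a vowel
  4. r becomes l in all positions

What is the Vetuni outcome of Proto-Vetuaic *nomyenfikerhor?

numyinfigelhol

Vetuni: *nomyenfikerhor
  nomyenfikerhor → numyinfikerhor   [pre-nasal raising]
  numyinfikerhor → numyinfigerhor   [intervocalic voicing]
  numyinfigerhor (rule 3 does not apply)
  numyinfigerhor → numyinfigelhol   [unconditioned shift]
  giving Vetuni numyinfigelhol.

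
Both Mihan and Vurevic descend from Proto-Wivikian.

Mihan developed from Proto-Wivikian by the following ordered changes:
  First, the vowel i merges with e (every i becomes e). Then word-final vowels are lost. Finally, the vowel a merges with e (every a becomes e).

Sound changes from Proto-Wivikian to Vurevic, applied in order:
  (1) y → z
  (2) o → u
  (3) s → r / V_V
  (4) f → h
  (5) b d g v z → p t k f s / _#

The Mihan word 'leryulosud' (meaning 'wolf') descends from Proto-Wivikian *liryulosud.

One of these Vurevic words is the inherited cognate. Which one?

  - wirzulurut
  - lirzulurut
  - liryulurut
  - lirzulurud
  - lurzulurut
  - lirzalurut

lirzulurut

Vurevic: start from *liryulosud.
  rule 1 (unconditioned shift): liryulosud → lirzulosud
  rule 2 (vowel merger): lirzulosud → lirzulusud
  rule 3 (rhotacism): lirzulusud → lirzulurud
  rule 4: no change — lirzulurud
  rule 5 (final devoicing): lirzulurud → lirzulurut
  ⇒ Vurevic lirzulurut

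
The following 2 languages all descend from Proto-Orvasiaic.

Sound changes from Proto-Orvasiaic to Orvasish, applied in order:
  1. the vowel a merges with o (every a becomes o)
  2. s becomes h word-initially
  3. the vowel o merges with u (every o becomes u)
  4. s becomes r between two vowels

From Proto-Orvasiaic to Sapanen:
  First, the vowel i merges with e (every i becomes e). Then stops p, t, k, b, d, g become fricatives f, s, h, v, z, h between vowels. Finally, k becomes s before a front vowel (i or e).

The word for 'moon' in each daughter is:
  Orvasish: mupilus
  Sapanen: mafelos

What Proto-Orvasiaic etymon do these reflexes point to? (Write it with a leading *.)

Position 3: Orvasish has p, Sapanen has f. Orvasish preserves p here (none of its changes turn any other segment into p), so the proto-segment is *p.
Position 2: Orvasish has u, Sapanen has a. Sapanen preserves a here (none of its changes turn any other segment into a), so the proto-segment is *a.
Position 4: Orvasish has i, Sapanen has e. Orvasish preserves i here (none of its changes turn any other segment into i), so the proto-segment is *i.
Verify the candidate proto-form against each daughter:
Orvasish: *mapilos > mopilos > mupilus  (by vowel merger, vowel merger)
Sapanen: *mapilos
  mapilos → mapelos   [vowel merger]
  mapelos → mafelos   [intervocalic lenition]
  mafelos (rule 3 does not apply)
  giving Sapanen mafelos.
Only *mapilos yields all of Orvasish mupilus, Sapanen mafelos.

*mapilos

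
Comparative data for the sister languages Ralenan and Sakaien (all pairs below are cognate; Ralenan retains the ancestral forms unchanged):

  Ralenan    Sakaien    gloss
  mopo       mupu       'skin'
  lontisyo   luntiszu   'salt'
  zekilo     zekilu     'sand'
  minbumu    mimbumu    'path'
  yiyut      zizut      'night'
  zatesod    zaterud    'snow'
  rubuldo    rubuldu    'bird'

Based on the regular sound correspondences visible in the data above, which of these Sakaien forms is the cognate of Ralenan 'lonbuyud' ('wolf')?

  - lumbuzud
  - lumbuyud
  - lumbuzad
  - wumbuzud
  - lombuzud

lontisyo ~ luntiszu — Ralenan o corresponds to Sakaien u after a consonant, before a nasal.
minbumu ~ mimbumu — Ralenan n corresponds to Sakaien m after a vowel, before a labial obstruent.
yiyut ~ zizut — Ralenan y corresponds to Sakaien z between vowels (before a back vowel).
Applying these to Ralenan 'lonbuyud':
  lonbuyud → lunbuyud   (o→u after a consonant, before a nasal)
  lunbuyud → lumbuyud   (n→m after a vowel, before a labial obstruent)
  lumbuyud → lumbuzud   (y→z between vowels (before a back vowel))
So the Sakaien cognate is 'lumbuzud'.

lumbuzud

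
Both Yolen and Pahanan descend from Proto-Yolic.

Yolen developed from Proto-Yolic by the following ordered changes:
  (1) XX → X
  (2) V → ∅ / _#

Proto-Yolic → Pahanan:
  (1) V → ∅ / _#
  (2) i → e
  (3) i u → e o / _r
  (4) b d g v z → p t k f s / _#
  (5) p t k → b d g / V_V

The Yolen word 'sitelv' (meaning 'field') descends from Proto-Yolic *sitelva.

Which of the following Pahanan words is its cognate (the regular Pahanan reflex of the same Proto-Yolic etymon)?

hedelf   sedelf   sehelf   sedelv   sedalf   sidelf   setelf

sedelf

Pahanan: start from *sitelva.
  rule 1 (apocope): sitelva → sitelv
  rule 2 (vowel merger): sitelv → setelv
  rule 3: no change — setelv
  rule 4 (final devoicing): setelv → setelf
  rule 5 (intervocalic voicing): setelf → sedelf
  ⇒ Pahanan sedelf
The other candidates each miss or misapply at least one Pahanan change.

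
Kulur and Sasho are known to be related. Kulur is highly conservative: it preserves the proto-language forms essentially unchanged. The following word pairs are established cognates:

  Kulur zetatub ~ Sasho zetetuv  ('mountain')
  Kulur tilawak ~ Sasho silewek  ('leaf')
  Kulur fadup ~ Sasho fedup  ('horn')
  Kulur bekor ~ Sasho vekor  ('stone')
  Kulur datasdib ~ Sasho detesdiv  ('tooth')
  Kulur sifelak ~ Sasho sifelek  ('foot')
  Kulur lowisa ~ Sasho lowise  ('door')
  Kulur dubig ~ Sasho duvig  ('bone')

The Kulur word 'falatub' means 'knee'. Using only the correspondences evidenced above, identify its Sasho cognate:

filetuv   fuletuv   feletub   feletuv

zetatub ~ zetetuv, tilawak ~ silewek — Kulur a corresponds to Sasho e after a consonant, before a consonant other than r, m, n, p, b, f, v.
zetatub ~ zetetuv, datasdib ~ detesdiv — Kulur b corresponds to Sasho v word-finally.
Applying these to Kulur 'falatub':
  falatub → felatub   (a→e after a consonant, before a consonant other than r, m, n, p, b, f, v)
  felatub → feletub   (a→e after a consonant, before a consonant other than r, m, n, p, b, f, v)
  feletub → feletuv   (b→v word-finally)
So the Sasho cognate is 'feletuv'.

feletuv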